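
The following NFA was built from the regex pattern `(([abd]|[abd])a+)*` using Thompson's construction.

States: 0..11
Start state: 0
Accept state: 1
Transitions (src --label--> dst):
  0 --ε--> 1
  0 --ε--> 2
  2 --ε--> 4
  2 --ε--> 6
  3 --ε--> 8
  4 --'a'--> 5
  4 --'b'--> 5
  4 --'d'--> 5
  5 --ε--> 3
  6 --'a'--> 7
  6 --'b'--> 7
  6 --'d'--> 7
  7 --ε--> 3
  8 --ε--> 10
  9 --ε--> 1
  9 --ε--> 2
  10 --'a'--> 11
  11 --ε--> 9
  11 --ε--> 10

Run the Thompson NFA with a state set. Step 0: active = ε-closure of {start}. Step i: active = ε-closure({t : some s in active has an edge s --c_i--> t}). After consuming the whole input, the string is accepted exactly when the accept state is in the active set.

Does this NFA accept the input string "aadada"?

Answer: ACCEPT

Derivation:
start: ε-closure({0}) = {0,1,2,4,6}
'a' @ 1: {3,5,7,8,10}
'a' @ 2: {1,2,4,6,9,10,11}  [accepting]
'd' @ 3: {3,5,7,8,10}
'a' @ 4: {1,2,4,6,9,10,11}  [accepting]
'd' @ 5: {3,5,7,8,10}
'a' @ 6: {1,2,4,6,9,10,11}  [accepting]
after full input: {1,2,4,6,9,10,11}  (accept=1 in)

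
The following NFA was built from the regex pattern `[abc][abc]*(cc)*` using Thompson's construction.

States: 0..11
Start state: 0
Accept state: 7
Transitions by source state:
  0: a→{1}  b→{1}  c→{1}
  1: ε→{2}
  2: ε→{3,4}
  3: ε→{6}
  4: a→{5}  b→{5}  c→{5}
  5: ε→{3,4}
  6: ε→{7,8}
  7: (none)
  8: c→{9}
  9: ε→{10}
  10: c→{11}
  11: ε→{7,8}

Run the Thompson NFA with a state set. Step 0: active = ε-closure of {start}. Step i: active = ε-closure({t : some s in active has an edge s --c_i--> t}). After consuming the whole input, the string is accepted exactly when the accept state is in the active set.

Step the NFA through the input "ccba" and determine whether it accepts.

initial (ε-close {0}): {0}
'c' @ 1: {1,2,3,4,6,7,8}  (accept∈set)
'c' @ 2: {3,4,5,6,7,8,9,10}  (accept∈set)
'b' @ 3: {3,4,5,6,7,8}  (accept∈set)
'a' @ 4: {3,4,5,6,7,8}  (accept∈set)
end set {3,4,5,6,7,8} — state 7 in

Answer: ACCEPT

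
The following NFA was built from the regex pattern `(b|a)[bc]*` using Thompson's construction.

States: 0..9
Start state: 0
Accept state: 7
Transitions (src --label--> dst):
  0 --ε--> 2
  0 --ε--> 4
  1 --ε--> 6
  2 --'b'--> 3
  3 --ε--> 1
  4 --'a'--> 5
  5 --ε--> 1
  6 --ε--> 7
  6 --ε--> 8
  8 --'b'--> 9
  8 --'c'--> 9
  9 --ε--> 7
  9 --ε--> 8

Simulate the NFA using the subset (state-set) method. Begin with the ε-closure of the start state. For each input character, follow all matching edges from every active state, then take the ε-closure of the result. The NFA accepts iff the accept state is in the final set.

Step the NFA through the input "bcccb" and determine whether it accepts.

Answer: ACCEPT

Steps:
initial (ε-close {0}): {0,2,4}
'b' @ 1: {1,3,6,7,8}  ✓accept
'c' @ 2: {7,8,9}  ✓accept
'c' @ 3: {7,8,9}  ✓accept
'c' @ 4: {7,8,9}  ✓accept
'b' @ 5: {7,8,9}  ✓accept
end set {7,8,9} — state 7 in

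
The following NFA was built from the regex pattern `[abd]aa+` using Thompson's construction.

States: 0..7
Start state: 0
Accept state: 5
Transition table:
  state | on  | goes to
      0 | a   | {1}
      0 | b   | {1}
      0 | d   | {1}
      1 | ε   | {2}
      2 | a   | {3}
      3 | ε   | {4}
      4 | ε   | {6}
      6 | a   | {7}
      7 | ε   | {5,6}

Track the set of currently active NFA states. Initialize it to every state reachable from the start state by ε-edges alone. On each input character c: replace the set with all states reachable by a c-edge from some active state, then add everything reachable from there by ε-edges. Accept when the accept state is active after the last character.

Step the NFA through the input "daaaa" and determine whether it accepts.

S₀ = ε-closure({0}) = {0}
'd' @ 1: {1,2}
'a' @ 2: {3,4,6}
'a' @ 3: {5,6,7}  ✓accept
'a' @ 4: {5,6,7}  ✓accept
'a' @ 5: {5,6,7}  ✓accept
final: {5,6,7}; accept 5 in set

Answer: ACCEPT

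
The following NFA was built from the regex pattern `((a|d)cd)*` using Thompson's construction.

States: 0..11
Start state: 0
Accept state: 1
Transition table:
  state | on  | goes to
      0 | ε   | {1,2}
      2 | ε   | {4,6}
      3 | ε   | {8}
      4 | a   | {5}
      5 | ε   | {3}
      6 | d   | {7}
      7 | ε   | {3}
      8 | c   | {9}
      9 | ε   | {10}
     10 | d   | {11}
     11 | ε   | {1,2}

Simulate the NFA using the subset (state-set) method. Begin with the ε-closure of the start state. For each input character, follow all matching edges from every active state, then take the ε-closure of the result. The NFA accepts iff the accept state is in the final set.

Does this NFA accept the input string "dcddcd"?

Answer: ACCEPT

Steps:
S₀ = ε-closure({0}) = {0,1,2,4,6}
'd' @ 1: {3,7,8}
'c' @ 2: {9,10}
'd' @ 3: {1,2,4,6,11}  ✓accept
'd' @ 4: {3,7,8}
'c' @ 5: {9,10}
'd' @ 6: {1,2,4,6,11}  ✓accept
final: {1,2,4,6,11}; accept 1 in set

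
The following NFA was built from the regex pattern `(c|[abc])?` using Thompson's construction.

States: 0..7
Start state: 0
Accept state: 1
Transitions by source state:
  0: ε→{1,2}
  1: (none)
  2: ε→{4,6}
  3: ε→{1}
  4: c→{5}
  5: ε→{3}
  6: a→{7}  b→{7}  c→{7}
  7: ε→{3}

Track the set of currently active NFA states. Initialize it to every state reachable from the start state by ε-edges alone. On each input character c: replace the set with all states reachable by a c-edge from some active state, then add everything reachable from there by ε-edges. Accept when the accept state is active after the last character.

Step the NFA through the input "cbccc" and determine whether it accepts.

initial (ε-close {0}): {0,1,2,4,6}
'c' @ 1: {1,3,5,7}  ✓accept
'b' @ 2: {}  — no active states
rest 'ccc' ignored (set empty)
after full input: {}  (accept=1 not in)

Answer: REJECT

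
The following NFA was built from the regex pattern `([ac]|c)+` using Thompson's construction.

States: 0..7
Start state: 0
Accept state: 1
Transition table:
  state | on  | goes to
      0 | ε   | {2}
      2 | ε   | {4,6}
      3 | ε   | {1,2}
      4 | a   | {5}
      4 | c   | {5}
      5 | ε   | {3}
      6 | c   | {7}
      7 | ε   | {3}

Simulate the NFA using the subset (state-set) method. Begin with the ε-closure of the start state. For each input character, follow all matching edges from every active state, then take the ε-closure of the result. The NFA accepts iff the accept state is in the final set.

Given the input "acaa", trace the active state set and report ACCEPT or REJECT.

Answer: ACCEPT

Trace:
S₀ = ε-closure({0}) = {0,2,4,6}
'a' @ 1: {1,2,3,4,5,6}  (accept∈set)
'c' @ 2: {1,2,3,4,5,6,7}  (accept∈set)
'a' @ 3: {1,2,3,4,5,6}  (accept∈set)
'a' @ 4: {1,2,3,4,5,6}  (accept∈set)
final: {1,2,3,4,5,6}; accept 1 in set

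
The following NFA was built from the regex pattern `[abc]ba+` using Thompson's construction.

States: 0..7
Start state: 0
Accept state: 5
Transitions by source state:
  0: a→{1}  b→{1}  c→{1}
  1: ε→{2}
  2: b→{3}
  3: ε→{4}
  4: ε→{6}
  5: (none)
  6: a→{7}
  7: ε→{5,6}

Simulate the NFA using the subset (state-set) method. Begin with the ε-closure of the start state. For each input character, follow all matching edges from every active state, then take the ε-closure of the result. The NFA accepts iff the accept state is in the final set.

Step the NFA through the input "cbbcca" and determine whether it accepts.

Answer: REJECT

Derivation:
S₀ = ε-closure({0}) = {0}
'c' @ 1: {1,2}
'b' @ 2: {3,4,6}
'b' @ 3: {}  — no active states
rest 'cca' ignored (set empty)
after full input: {}  (accept=5 not in)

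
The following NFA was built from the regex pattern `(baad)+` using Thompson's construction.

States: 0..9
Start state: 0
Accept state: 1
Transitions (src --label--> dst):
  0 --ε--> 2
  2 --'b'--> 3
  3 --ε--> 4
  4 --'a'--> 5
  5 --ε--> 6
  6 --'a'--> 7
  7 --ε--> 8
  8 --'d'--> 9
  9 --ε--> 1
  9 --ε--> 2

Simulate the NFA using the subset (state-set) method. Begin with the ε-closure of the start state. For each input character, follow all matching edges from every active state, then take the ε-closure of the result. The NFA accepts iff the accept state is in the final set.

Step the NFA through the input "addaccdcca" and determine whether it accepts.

S₀ = ε-closure({0}) = {0,2}
'a' @ 1: {}  — state set empty
rest 'ddaccdcca' ignored (set empty)
end set {} — state 1 not in

Answer: REJECT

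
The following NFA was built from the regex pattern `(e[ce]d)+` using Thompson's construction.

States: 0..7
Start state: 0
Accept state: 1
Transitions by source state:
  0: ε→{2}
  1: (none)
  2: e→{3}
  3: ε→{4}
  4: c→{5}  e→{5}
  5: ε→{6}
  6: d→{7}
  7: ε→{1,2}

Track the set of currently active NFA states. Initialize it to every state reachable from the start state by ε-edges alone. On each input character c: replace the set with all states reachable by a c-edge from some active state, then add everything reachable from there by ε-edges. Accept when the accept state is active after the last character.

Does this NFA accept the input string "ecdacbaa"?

S₀ = ε-closure({0}) = {0,2}
'e' @ 1: {3,4}
'c' @ 2: {5,6}
'd' @ 3: {1,2,7}  ✓accept
'a' @ 4: {}  — dead — no transitions
rest 'cbaa' ignored (set empty)
final: {}; accept 1 not in set

Answer: REJECT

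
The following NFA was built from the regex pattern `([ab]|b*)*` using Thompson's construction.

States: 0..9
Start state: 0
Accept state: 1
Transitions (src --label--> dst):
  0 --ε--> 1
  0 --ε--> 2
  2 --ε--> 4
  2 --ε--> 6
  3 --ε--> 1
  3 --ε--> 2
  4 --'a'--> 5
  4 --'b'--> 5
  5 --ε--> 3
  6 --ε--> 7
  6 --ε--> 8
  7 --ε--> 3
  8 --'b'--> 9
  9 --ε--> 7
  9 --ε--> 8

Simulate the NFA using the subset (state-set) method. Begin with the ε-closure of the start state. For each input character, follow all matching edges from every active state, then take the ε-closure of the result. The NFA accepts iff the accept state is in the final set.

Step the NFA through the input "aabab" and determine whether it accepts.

Answer: ACCEPT

Trace:
initial (ε-close {0}): {0,1,2,3,4,6,7,8}
'a' @ 1: {1,2,3,4,5,6,7,8}  (accept∈set)
'a' @ 2: {1,2,3,4,5,6,7,8}  (accept∈set)
'b' @ 3: {1,2,3,4,5,6,7,8,9}  (accept∈set)
'a' @ 4: {1,2,3,4,5,6,7,8}  (accept∈set)
'b' @ 5: {1,2,3,4,5,6,7,8,9}  (accept∈set)
after full input: {1,2,3,4,5,6,7,8,9}  (accept=1 in)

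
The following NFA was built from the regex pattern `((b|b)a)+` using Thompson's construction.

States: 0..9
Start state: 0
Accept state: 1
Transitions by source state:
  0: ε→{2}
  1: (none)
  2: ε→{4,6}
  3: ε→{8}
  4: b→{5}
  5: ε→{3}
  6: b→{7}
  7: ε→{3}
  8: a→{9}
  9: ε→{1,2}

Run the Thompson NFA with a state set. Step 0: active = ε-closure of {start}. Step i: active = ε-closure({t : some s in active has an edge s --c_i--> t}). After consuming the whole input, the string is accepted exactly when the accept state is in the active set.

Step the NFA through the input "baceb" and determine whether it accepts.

start: ε-closure({0}) = {0,2,4,6}
'b' @ 1: {3,5,7,8}
'a' @ 2: {1,2,4,6,9}  ✓accept
'c' @ 3: {}  — state set empty
rest 'eb' ignored (set empty)
end set {} — state 1 not in

Answer: REJECT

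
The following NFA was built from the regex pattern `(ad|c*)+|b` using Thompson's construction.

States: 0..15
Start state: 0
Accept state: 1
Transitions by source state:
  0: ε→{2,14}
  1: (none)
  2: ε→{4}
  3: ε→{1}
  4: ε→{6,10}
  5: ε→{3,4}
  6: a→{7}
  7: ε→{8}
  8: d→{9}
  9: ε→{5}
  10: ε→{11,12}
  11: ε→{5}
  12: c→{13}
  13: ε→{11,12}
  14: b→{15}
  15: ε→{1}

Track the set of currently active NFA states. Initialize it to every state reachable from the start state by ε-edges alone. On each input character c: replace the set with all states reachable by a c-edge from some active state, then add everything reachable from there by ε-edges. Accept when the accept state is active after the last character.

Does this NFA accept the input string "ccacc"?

Answer: REJECT

Steps:
start: ε-closure({0}) = {0,1,2,3,4,5,6,10,11,12,14}
'c' @ 1: {1,3,4,5,6,10,11,12,13}  ✓accept
'c' @ 2: {1,3,4,5,6,10,11,12,13}  ✓accept
'a' @ 3: {7,8}
'c' @ 4: {}  — state set empty
rest 'c' ignored (set empty)
end set {} — state 1 not in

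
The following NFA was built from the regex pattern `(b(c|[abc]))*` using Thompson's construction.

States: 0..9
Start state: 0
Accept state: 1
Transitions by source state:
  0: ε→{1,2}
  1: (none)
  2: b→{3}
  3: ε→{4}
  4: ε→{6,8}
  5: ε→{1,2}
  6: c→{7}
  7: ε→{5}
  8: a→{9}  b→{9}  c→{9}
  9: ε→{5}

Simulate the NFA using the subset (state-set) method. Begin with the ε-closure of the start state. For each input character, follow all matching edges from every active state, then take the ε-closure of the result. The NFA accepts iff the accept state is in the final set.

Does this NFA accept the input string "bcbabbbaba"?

Answer: ACCEPT

Trace:
initial (ε-close {0}): {0,1,2}
'b' @ 1: {3,4,6,8}
'c' @ 2: {1,2,5,7,9}  [accepting]
'b' @ 3: {3,4,6,8}
'a' @ 4: {1,2,5,9}  [accepting]
'b' @ 5: {3,4,6,8}
'b' @ 6: {1,2,5,9}  [accepting]
'b' @ 7: {3,4,6,8}
'a' @ 8: {1,2,5,9}  [accepting]
'b' @ 9: {3,4,6,8}
'a' @ 10: {1,2,5,9}  [accepting]
after full input: {1,2,5,9}  (accept=1 in)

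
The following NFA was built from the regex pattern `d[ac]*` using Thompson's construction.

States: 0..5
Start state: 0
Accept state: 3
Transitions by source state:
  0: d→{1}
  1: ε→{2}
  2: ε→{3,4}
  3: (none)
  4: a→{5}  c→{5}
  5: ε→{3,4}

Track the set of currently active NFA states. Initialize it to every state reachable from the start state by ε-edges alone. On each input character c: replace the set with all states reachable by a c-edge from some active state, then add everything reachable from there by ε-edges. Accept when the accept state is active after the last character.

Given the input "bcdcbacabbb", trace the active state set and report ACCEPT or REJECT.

Answer: REJECT

Derivation:
initial (ε-close {0}): {0}
'b' @ 1: {}  — state set empty
rest 'cdcbacabbb' ignored (set empty)
after full input: {}  (accept=3 not in)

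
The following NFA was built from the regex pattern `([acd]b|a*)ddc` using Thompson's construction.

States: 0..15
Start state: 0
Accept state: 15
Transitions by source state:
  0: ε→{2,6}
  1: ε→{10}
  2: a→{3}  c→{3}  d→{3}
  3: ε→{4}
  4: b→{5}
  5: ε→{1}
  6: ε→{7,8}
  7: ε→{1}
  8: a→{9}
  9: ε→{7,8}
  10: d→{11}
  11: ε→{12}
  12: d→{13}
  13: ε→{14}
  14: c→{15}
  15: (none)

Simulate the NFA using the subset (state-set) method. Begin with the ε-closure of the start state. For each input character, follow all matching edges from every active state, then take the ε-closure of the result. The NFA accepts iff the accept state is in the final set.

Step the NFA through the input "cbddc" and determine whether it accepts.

S₀ = ε-closure({0}) = {0,1,2,6,7,8,10}
'c' @ 1: {3,4}
'b' @ 2: {1,5,10}
'd' @ 3: {11,12}
'd' @ 4: {13,14}
'c' @ 5: {15}  (accept∈set)
after full input: {15}  (accept=15 in)

Answer: ACCEPT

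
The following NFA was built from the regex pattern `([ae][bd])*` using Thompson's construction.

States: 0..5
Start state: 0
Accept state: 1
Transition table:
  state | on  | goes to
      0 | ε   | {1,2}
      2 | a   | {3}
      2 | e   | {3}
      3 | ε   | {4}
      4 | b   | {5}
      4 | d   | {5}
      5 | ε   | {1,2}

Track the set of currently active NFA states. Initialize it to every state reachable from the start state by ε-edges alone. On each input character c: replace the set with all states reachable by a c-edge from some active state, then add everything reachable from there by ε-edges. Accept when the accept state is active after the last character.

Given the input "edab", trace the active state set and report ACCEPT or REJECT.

Answer: ACCEPT

Derivation:
start: ε-closure({0}) = {0,1,2}
'e' @ 1: {3,4}
'd' @ 2: {1,2,5}  (accept∈set)
'a' @ 3: {3,4}
'b' @ 4: {1,2,5}  (accept∈set)
after full input: {1,2,5}  (accept=1 in)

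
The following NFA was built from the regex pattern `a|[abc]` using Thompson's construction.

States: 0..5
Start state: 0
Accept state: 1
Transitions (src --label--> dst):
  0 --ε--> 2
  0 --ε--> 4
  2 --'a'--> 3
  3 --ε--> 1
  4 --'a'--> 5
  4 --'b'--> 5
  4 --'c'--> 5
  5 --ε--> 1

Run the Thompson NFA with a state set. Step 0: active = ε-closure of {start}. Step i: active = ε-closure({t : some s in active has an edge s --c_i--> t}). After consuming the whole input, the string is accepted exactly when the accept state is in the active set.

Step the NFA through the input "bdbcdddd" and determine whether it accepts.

Answer: REJECT

Derivation:
initial (ε-close {0}): {0,2,4}
'b' @ 1: {1,5}  ✓accept
'd' @ 2: {}  — dead — no transitions
rest 'bcdddd' ignored (set empty)
after full input: {}  (accept=1 not in)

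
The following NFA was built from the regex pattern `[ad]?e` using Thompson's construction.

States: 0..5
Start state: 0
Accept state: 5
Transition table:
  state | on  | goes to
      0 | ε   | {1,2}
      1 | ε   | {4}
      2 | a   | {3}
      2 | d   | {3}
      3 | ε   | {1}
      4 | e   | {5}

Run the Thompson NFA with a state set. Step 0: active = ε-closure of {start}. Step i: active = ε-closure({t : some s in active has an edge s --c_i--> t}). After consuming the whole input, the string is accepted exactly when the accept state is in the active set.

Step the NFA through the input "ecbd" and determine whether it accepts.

Answer: REJECT

Trace:
S₀ = ε-closure({0}) = {0,1,2,4}
'e' @ 1: {5}  [accepting]
'c' @ 2: {}  — no active states
rest 'bd' ignored (set empty)
end set {} — state 5 not in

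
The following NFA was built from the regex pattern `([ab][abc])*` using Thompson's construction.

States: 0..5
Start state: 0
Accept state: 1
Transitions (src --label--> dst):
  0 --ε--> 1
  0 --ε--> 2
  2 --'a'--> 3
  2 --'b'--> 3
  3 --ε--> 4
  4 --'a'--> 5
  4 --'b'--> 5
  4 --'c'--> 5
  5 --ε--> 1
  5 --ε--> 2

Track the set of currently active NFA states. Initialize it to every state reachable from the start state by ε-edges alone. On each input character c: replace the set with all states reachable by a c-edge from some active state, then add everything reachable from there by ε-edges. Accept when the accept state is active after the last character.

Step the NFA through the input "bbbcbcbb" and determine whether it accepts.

Answer: ACCEPT

Steps:
S₀ = ε-closure({0}) = {0,1,2}
'b' @ 1: {3,4}
'b' @ 2: {1,2,5}  ✓accept
'b' @ 3: {3,4}
'c' @ 4: {1,2,5}  ✓accept
'b' @ 5: {3,4}
'c' @ 6: {1,2,5}  ✓accept
'b' @ 7: {3,4}
'b' @ 8: {1,2,5}  ✓accept
end set {1,2,5} — state 1 in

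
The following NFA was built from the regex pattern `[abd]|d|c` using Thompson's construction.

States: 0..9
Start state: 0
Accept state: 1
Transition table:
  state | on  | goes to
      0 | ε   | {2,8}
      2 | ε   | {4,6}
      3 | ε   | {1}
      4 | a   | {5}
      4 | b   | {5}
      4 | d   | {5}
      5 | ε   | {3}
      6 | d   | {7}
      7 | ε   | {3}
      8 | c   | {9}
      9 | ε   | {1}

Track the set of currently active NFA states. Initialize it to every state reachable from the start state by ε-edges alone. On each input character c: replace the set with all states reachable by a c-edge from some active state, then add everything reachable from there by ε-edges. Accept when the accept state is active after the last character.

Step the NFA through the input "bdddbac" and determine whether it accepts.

Answer: REJECT

Steps:
start: ε-closure({0}) = {0,2,4,6,8}
'b' @ 1: {1,3,5}  [accepting]
'd' @ 2: {}  — no active states
rest 'ddbac' ignored (set empty)
end set {} — state 1 not in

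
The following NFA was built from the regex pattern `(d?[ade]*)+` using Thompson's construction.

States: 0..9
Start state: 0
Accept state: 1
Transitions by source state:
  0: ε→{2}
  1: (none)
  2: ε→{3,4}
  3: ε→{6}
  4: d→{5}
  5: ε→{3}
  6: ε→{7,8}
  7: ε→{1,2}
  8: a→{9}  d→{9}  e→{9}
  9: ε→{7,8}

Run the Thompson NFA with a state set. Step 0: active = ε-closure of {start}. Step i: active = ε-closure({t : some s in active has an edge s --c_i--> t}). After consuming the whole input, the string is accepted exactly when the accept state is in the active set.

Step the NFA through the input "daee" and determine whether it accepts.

initial (ε-close {0}): {0,1,2,3,4,6,7,8}
'd' @ 1: {1,2,3,4,5,6,7,8,9}  (accept∈set)
'a' @ 2: {1,2,3,4,6,7,8,9}  (accept∈set)
'e' @ 3: {1,2,3,4,6,7,8,9}  (accept∈set)
'e' @ 4: {1,2,3,4,6,7,8,9}  (accept∈set)
end set {1,2,3,4,6,7,8,9} — state 1 in

Answer: ACCEPT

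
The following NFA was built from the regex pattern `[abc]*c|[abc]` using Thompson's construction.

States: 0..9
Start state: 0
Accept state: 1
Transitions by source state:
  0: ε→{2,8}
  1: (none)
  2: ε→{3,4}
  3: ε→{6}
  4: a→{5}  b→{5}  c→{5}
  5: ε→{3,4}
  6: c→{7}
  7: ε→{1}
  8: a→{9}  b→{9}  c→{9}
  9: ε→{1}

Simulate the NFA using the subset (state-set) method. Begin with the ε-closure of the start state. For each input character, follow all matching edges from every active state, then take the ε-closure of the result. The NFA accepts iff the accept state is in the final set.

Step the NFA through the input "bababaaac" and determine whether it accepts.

Answer: ACCEPT

Steps:
S₀ = ε-closure({0}) = {0,2,3,4,6,8}
'b' @ 1: {1,3,4,5,6,9}  ✓accept
'a' @ 2: {3,4,5,6}
'b' @ 3: {3,4,5,6}
'a' @ 4: {3,4,5,6}
'b' @ 5: {3,4,5,6}
'a' @ 6: {3,4,5,6}
'a' @ 7: {3,4,5,6}
'a' @ 8: {3,4,5,6}
'c' @ 9: {1,3,4,5,6,7}  ✓accept
after full input: {1,3,4,5,6,7}  (accept=1 in)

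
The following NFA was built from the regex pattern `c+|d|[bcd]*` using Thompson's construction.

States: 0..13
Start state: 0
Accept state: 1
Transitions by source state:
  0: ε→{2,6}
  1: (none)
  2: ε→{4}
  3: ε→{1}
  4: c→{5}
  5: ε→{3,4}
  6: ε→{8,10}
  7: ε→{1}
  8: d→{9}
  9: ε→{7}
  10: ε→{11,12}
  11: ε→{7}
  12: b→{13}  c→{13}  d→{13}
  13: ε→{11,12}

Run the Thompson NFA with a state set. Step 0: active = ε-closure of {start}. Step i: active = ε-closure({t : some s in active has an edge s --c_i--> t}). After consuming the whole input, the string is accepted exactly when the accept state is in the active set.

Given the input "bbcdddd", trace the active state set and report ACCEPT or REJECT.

Answer: ACCEPT

Steps:
start: ε-closure({0}) = {0,1,2,4,6,7,8,10,11,12}
'b' @ 1: {1,7,11,12,13}  [accepting]
'b' @ 2: {1,7,11,12,13}  [accepting]
'c' @ 3: {1,7,11,12,13}  [accepting]
'd' @ 4: {1,7,11,12,13}  [accepting]
'd' @ 5: {1,7,11,12,13}  [accepting]
'd' @ 6: {1,7,11,12,13}  [accepting]
'd' @ 7: {1,7,11,12,13}  [accepting]
final: {1,7,11,12,13}; accept 1 in set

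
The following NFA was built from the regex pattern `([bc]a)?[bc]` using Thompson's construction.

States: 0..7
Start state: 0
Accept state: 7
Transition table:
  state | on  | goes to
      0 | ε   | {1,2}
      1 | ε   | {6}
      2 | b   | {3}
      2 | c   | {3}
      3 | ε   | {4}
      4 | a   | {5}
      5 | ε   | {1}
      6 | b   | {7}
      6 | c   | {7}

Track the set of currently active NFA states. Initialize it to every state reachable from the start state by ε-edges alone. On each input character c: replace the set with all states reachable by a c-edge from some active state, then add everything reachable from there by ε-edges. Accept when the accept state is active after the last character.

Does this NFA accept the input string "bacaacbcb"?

initial (ε-close {0}): {0,1,2,6}
'b' @ 1: {3,4,7}  ✓accept
'a' @ 2: {1,5,6}
'c' @ 3: {7}  ✓accept
'a' @ 4: {}  — state set empty
rest 'acbcb' ignored (set empty)
final: {}; accept 7 not in set

Answer: REJECT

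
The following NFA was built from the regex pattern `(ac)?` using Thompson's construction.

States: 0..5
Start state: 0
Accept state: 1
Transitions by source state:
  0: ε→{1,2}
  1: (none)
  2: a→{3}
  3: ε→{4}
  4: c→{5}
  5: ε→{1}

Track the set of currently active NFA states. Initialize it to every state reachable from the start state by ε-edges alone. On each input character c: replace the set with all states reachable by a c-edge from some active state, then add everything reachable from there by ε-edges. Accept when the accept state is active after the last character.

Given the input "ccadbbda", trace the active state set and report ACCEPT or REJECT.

Answer: REJECT

Trace:
start: ε-closure({0}) = {0,1,2}
'c' @ 1: {}  — dead — no transitions
rest 'cadbbda' ignored (set empty)
final: {}; accept 1 not in set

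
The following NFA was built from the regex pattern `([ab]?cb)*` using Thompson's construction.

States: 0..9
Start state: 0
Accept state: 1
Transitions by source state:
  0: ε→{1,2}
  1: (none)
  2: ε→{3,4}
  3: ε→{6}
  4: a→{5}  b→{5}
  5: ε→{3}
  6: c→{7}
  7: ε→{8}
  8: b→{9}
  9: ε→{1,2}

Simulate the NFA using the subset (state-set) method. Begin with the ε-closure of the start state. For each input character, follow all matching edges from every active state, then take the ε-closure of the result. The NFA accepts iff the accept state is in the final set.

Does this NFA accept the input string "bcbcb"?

start: ε-closure({0}) = {0,1,2,3,4,6}
'b' @ 1: {3,5,6}
'c' @ 2: {7,8}
'b' @ 3: {1,2,3,4,6,9}  ✓accept
'c' @ 4: {7,8}
'b' @ 5: {1,2,3,4,6,9}  ✓accept
final: {1,2,3,4,6,9}; accept 1 in set

Answer: ACCEPT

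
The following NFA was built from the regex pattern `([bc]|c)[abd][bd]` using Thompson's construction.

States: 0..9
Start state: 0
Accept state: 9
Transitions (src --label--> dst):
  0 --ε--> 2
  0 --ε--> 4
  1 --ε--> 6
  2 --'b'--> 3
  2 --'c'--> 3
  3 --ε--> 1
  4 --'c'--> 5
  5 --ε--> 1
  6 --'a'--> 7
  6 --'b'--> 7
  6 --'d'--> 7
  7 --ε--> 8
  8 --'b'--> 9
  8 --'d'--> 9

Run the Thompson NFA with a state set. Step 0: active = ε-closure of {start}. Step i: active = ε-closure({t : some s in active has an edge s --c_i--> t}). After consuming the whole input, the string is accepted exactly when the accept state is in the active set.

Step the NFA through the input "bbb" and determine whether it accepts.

start: ε-closure({0}) = {0,2,4}
'b' @ 1: {1,3,6}
'b' @ 2: {7,8}
'b' @ 3: {9}  (accept∈set)
end set {9} — state 9 in

Answer: ACCEPT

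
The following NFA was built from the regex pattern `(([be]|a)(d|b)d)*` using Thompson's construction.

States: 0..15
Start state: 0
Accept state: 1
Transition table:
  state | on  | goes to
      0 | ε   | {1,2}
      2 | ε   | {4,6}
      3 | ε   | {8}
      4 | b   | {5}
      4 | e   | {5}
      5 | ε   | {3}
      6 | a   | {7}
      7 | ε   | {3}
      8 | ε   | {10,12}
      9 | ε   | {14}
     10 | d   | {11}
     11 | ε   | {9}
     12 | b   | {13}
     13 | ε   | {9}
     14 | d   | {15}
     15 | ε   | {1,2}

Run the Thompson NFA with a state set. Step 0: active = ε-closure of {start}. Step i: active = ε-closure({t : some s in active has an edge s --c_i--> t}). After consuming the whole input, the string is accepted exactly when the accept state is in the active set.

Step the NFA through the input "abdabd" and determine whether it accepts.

Answer: ACCEPT

Derivation:
start: ε-closure({0}) = {0,1,2,4,6}
'a' @ 1: {3,7,8,10,12}
'b' @ 2: {9,13,14}
'd' @ 3: {1,2,4,6,15}  (accept∈set)
'a' @ 4: {3,7,8,10,12}
'b' @ 5: {9,13,14}
'd' @ 6: {1,2,4,6,15}  (accept∈set)
end set {1,2,4,6,15} — state 1 in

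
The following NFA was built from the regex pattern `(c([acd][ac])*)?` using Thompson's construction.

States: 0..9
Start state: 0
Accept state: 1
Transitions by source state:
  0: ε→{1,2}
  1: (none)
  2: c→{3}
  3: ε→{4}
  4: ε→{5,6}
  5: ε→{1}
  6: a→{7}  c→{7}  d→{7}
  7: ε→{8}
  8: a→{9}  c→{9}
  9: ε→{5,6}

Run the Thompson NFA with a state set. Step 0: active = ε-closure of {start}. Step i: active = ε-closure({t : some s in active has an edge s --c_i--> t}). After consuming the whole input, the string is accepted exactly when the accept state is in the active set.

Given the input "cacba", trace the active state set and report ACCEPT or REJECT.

initial (ε-close {0}): {0,1,2}
'c' @ 1: {1,3,4,5,6}  ✓accept
'a' @ 2: {7,8}
'c' @ 3: {1,5,6,9}  ✓accept
'b' @ 4: {}  — dead — no transitions
rest 'a' ignored (set empty)
after full input: {}  (accept=1 not in)

Answer: REJECT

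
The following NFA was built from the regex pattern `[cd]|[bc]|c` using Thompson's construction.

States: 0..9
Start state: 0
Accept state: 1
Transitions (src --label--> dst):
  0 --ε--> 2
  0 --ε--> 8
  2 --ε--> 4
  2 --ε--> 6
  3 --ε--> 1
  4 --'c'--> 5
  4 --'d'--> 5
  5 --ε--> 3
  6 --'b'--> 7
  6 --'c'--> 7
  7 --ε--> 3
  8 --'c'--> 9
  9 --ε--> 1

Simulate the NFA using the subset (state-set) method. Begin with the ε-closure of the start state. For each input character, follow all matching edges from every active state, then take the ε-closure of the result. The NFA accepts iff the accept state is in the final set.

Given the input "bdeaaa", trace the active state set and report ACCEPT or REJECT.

S₀ = ε-closure({0}) = {0,2,4,6,8}
'b' @ 1: {1,3,7}  [accepting]
'd' @ 2: {}  — no active states
rest 'eaaa' ignored (set empty)
after full input: {}  (accept=1 not in)

Answer: REJECT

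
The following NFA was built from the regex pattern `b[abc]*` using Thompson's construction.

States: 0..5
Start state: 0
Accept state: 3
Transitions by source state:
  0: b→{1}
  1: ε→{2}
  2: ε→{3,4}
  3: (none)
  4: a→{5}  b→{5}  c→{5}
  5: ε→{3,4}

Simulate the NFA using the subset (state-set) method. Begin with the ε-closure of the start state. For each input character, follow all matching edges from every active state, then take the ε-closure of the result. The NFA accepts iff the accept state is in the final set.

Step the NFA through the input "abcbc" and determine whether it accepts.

Answer: REJECT

Steps:
start: ε-closure({0}) = {0}
'a' @ 1: {}  — dead — no transitions
rest 'bcbc' ignored (set empty)
final: {}; accept 3 not in set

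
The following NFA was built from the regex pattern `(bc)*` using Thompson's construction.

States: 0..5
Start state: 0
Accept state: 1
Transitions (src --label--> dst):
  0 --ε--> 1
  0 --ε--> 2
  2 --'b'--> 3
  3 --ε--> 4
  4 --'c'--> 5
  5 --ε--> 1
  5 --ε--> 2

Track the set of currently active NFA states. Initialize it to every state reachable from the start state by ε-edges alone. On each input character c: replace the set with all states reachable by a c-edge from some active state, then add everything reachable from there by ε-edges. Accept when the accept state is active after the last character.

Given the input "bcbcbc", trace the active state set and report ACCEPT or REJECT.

Answer: ACCEPT

Derivation:
S₀ = ε-closure({0}) = {0,1,2}
'b' @ 1: {3,4}
'c' @ 2: {1,2,5}  (accept∈set)
'b' @ 3: {3,4}
'c' @ 4: {1,2,5}  (accept∈set)
'b' @ 5: {3,4}
'c' @ 6: {1,2,5}  (accept∈set)
final: {1,2,5}; accept 1 in set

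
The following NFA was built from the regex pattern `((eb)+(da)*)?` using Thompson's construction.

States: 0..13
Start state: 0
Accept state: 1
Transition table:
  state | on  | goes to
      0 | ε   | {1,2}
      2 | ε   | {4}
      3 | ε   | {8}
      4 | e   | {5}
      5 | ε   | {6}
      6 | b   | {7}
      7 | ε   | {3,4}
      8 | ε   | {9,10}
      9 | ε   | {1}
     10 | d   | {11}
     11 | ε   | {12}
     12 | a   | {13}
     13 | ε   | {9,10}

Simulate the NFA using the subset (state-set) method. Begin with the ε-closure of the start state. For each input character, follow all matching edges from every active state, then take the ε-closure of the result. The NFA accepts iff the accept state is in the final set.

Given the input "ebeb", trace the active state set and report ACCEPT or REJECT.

Answer: ACCEPT

Steps:
S₀ = ε-closure({0}) = {0,1,2,4}
'e' @ 1: {5,6}
'b' @ 2: {1,3,4,7,8,9,10}  [accepting]
'e' @ 3: {5,6}
'b' @ 4: {1,3,4,7,8,9,10}  [accepting]
end set {1,3,4,7,8,9,10} — state 1 in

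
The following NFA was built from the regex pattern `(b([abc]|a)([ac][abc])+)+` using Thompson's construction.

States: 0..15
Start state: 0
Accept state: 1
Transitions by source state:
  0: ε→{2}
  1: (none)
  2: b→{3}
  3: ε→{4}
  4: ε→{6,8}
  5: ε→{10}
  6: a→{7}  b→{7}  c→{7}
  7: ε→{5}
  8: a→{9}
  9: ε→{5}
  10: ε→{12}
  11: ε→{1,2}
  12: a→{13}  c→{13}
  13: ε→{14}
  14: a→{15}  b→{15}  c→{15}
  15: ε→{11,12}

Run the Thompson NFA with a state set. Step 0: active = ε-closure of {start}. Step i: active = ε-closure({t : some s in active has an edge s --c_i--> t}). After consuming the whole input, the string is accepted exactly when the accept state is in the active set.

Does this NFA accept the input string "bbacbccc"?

Answer: ACCEPT

Steps:
initial (ε-close {0}): {0,2}
'b' @ 1: {3,4,6,8}
'b' @ 2: {5,7,10,12}
'a' @ 3: {13,14}
'c' @ 4: {1,2,11,12,15}  ✓accept
'b' @ 5: {3,4,6,8}
'c' @ 6: {5,7,10,12}
'c' @ 7: {13,14}
'c' @ 8: {1,2,11,12,15}  ✓accept
final: {1,2,11,12,15}; accept 1 in set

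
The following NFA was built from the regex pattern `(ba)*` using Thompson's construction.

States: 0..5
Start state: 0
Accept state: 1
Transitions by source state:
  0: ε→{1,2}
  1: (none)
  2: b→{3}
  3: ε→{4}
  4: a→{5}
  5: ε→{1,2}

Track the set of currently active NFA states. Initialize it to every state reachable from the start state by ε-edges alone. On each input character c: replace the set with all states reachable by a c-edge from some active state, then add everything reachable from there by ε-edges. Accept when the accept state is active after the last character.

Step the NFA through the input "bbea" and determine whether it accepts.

S₀ = ε-closure({0}) = {0,1,2}
'b' @ 1: {3,4}
'b' @ 2: {}  — dead — no transitions
rest 'ea' ignored (set empty)
end set {} — state 1 not in

Answer: REJECT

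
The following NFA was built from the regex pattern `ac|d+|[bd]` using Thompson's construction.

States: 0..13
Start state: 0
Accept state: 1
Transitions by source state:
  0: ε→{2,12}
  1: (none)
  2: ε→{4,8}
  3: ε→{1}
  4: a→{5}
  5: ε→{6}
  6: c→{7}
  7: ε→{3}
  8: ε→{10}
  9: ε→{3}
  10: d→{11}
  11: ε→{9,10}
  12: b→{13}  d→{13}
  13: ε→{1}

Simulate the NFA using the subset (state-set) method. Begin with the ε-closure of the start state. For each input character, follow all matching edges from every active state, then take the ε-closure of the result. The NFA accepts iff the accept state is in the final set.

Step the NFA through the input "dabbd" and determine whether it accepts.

S₀ = ε-closure({0}) = {0,2,4,8,10,12}
'd' @ 1: {1,3,9,10,11,13}  ✓accept
'a' @ 2: {}  — state set empty
rest 'bbd' ignored (set empty)
end set {} — state 1 not in

Answer: REJECT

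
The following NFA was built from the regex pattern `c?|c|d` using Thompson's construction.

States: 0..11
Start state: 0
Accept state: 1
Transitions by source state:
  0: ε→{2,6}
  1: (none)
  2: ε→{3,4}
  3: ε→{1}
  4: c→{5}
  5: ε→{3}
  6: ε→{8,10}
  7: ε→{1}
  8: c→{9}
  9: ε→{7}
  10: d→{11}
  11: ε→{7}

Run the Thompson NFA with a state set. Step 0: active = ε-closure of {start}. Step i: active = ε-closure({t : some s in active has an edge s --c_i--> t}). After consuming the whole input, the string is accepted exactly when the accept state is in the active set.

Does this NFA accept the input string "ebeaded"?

start: ε-closure({0}) = {0,1,2,3,4,6,8,10}
'e' @ 1: {}  — no active states
rest 'beaded' ignored (set empty)
end set {} — state 1 not in

Answer: REJECT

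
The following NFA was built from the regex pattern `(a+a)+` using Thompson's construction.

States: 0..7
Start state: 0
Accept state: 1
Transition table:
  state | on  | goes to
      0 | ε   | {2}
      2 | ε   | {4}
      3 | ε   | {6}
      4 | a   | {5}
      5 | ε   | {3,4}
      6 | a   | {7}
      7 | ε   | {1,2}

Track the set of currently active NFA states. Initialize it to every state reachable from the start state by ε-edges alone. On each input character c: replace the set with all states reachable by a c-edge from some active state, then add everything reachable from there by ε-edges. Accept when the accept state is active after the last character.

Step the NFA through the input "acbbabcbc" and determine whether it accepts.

initial (ε-close {0}): {0,2,4}
'a' @ 1: {3,4,5,6}
'c' @ 2: {}  — dead — no transitions
rest 'bbabcbc' ignored (set empty)
final: {}; accept 1 not in set

Answer: REJECT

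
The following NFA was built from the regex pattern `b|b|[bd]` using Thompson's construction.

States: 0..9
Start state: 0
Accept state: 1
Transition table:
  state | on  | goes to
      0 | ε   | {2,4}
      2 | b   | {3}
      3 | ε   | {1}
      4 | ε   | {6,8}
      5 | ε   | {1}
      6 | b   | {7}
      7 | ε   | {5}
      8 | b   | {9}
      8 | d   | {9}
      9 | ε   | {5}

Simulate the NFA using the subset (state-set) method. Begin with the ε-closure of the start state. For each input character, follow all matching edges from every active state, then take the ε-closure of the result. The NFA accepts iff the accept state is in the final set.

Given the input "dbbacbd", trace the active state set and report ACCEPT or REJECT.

start: ε-closure({0}) = {0,2,4,6,8}
'd' @ 1: {1,5,9}  (accept∈set)
'b' @ 2: {}  — no active states
rest 'bacbd' ignored (set empty)
after full input: {}  (accept=1 not in)

Answer: REJECT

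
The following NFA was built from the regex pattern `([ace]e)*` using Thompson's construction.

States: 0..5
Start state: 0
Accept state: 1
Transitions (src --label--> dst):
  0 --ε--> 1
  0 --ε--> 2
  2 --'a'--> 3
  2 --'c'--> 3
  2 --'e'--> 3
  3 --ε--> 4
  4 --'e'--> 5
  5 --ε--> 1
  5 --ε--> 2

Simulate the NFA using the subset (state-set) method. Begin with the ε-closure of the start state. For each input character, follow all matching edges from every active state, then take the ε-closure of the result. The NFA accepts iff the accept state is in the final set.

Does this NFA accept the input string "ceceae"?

Answer: ACCEPT

Trace:
initial (ε-close {0}): {0,1,2}
'c' @ 1: {3,4}
'e' @ 2: {1,2,5}  [accepting]
'c' @ 3: {3,4}
'e' @ 4: {1,2,5}  [accepting]
'a' @ 5: {3,4}
'e' @ 6: {1,2,5}  [accepting]
after full input: {1,2,5}  (accept=1 in)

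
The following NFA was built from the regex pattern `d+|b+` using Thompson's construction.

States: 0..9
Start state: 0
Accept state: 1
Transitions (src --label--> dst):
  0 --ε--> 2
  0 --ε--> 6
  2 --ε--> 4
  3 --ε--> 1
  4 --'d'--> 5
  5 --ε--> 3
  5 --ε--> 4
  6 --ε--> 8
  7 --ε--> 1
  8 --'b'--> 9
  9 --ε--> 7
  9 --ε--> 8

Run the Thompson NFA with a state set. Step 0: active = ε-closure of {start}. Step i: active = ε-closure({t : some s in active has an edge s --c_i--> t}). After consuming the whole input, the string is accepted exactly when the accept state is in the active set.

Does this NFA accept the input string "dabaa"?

initial (ε-close {0}): {0,2,4,6,8}
'd' @ 1: {1,3,4,5}  ✓accept
'a' @ 2: {}  — state set empty
rest 'baa' ignored (set empty)
after full input: {}  (accept=1 not in)

Answer: REJECT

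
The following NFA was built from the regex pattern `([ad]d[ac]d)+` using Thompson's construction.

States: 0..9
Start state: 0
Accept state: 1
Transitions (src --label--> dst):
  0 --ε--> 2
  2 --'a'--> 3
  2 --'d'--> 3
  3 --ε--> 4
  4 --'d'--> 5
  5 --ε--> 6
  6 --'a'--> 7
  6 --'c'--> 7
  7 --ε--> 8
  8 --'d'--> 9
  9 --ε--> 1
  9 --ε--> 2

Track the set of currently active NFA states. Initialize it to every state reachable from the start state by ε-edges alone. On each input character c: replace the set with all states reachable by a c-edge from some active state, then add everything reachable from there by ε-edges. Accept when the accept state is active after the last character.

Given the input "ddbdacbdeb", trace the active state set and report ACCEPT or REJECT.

Answer: REJECT

Derivation:
start: ε-closure({0}) = {0,2}
'd' @ 1: {3,4}
'd' @ 2: {5,6}
'b' @ 3: {}  — no active states
rest 'dacbdeb' ignored (set empty)
end set {} — state 1 not in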